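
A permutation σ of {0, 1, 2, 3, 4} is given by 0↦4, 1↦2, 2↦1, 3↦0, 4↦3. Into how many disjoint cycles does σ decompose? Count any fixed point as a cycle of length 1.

2

Cycle decomposition: (0 4 3) (1 2).
2 cycles.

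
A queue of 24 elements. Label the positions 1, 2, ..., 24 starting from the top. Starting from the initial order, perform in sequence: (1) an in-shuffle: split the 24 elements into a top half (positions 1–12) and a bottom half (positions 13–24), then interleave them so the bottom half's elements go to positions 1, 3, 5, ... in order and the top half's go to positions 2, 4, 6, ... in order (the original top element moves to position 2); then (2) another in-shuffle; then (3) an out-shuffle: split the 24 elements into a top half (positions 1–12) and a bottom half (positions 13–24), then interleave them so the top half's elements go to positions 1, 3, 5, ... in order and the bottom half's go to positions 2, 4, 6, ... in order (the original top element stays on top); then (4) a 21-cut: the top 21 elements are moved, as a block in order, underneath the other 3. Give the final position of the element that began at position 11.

Track the element from position 11 forward through each operation:
  after op 1 (in-shuffle): 11 → 22
  after op 2 (in-shuffle): 22 → 19
  after op 3 (out-shuffle): 19 → 14
  after op 4 (cut 21): 14 → 17

17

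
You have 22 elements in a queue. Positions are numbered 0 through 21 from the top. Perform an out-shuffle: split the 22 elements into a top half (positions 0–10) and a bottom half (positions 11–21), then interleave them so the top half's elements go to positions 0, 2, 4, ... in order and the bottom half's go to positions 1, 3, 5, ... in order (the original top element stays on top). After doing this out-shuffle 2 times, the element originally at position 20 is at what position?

Track the element's position through each out-shuffle:
20 → 19 → 17

17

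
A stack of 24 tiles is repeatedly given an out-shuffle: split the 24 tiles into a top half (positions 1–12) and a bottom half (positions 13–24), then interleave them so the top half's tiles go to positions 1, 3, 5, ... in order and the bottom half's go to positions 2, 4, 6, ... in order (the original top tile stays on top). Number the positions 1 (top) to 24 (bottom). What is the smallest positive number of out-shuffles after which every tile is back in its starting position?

The out-shuffle permutes the 24 positions with cycle lengths [1, 1, 11, 11].
Every tile is home exactly when every cycle has completed a whole number of laps, i.e. after lcm(1, 11) = 11 out-shuffles.

11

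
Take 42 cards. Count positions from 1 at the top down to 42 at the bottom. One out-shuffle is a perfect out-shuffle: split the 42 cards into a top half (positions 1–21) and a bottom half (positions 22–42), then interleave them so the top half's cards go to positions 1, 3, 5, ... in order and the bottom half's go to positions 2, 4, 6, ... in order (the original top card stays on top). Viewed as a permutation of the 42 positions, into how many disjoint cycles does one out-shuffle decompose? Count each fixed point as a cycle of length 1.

Trace each unvisited position around until it returns:
(1) (2 3 5 9 17 33 ... len 20) (4 7 13 25 8 15 ... len 20) (42)
4 cycles in total.

4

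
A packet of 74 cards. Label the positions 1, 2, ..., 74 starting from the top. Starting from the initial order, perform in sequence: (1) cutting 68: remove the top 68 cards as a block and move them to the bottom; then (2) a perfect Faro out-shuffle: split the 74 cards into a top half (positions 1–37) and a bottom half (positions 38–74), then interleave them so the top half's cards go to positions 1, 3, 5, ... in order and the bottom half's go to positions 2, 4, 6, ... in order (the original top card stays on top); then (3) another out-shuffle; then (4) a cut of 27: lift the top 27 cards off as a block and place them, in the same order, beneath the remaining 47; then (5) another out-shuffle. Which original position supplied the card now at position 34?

Undo the operations in reverse order, starting from position 34:
  undo op 5 (out-shuffle, from bottom half): 34 ← 54
  undo op 4 (cut 27): 54 ← 7
  undo op 3 (out-shuffle, from top half): 7 ← 4
  undo op 2 (out-shuffle, from bottom half): 4 ← 39
  undo op 1 (cut 68): 39 ← 33
So the card at position 34 came from original position 33.

33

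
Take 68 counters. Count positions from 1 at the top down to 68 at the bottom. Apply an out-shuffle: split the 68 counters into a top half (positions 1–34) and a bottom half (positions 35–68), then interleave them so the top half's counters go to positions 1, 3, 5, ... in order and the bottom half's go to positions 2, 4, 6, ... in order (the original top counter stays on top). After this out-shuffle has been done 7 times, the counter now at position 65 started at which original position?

35

Work backwards from position 65, undoing one out-shuffle at a time:
65 ← 33 ← 17 ← 9 ← 5 ← 3 ← 2 ← 35
So the counter now at position 65 started at position 35.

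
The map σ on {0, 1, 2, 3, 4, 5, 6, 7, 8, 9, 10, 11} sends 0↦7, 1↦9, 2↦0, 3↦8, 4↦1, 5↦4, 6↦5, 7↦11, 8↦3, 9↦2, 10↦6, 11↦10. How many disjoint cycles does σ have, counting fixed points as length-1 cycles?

2

Cycle decomposition: (0 7 11 10 6 5 4 1 9 2) (3 8).
2 cycles.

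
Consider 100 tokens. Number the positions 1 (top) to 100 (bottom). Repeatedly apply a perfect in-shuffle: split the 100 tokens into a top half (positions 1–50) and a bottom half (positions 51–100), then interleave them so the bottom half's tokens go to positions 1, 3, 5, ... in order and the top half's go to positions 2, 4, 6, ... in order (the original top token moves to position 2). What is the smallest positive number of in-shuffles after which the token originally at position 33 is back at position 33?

100

Follow position 33 under repeated in-shuffles:
33 → 66 → 31 → 62 → 23 → 46 → 92 → 83 → ... → 33 (length 100)
It first returns after 100 in-shuffles.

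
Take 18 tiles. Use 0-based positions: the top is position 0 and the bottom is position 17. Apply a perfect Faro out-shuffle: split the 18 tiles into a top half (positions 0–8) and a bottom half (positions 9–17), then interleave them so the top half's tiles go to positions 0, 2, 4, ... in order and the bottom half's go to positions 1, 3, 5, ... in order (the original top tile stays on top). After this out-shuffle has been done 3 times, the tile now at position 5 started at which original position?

7

Work backwards from position 5, undoing one out-shuffle at a time:
5 ← 11 ← 14 ← 7
So the tile now at position 5 started at position 7.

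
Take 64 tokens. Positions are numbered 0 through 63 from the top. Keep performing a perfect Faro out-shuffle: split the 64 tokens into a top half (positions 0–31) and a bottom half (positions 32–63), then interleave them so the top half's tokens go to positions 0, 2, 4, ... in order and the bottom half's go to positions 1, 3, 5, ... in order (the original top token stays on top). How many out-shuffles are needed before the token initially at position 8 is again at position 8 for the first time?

Follow position 8 under repeated out-shuffles:
8 → 16 → 32 → 1 → 2 → 4 → 8
It first returns after 6 out-shuffles.

6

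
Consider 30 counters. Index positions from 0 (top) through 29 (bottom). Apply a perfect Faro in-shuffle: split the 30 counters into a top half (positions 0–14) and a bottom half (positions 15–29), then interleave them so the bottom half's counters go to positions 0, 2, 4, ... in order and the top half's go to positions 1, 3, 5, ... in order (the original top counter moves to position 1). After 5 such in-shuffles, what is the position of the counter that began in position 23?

23

Track the counter's position through each in-shuffle:
23 → 16 → 2 → 5 → 11 → 23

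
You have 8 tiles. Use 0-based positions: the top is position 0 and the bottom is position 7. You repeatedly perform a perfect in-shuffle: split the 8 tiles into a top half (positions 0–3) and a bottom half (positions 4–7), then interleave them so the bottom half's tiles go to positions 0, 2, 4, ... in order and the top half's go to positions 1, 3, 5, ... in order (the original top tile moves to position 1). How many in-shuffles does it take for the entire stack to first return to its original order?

The in-shuffle permutes the 8 positions with cycle lengths [2, 6].
Every tile is home exactly when every cycle has completed a whole number of laps, i.e. after lcm(2, 6) = 6 in-shuffles.

6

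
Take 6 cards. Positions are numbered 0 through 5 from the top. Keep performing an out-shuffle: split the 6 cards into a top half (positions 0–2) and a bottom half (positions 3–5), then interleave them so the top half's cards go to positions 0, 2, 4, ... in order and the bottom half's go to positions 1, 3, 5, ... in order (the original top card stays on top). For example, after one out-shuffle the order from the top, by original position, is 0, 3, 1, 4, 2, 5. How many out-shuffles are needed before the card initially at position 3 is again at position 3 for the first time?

Follow position 3 under repeated out-shuffles:
3 → 1 → 2 → 4 → 3
It first returns after 4 out-shuffles.

4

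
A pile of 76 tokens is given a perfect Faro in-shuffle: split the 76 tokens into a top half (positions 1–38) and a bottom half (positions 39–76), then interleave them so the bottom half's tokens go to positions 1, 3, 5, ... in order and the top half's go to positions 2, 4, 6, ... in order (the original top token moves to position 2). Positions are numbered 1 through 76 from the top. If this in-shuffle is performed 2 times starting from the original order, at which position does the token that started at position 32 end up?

51

Track the token's position through each in-shuffle:
32 → 64 → 51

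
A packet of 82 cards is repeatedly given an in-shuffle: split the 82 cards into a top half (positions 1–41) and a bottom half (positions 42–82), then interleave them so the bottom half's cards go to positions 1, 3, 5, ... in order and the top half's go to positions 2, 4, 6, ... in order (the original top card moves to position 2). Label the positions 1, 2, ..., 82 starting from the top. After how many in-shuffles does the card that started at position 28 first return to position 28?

82

Follow position 28 under repeated in-shuffles:
28 → 56 → 29 → 58 → 33 → 66 → 49 → 15 → ... → 28 (length 82)
It first returns after 82 in-shuffles.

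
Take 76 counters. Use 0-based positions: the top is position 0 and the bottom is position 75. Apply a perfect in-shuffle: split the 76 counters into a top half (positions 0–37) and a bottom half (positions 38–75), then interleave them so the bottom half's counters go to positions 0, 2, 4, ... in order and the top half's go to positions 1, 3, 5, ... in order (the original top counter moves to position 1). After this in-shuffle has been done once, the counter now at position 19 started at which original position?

9

Work backwards from position 19, undoing one in-shuffle at a time:
19 ← 9
So the counter now at position 19 started at position 9.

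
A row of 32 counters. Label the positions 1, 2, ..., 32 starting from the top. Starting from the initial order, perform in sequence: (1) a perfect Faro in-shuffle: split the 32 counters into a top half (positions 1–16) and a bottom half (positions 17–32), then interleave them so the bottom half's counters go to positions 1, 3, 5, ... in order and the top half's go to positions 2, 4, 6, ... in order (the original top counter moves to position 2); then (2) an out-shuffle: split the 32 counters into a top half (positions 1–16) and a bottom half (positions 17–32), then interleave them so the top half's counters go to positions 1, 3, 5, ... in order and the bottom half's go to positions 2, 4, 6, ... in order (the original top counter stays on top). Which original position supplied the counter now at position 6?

26

Undo the operations in reverse order, starting from position 6:
  undo op 2 (out-shuffle, from bottom half): 6 ← 19
  undo op 1 (in-shuffle, from bottom half): 19 ← 26
So the counter at position 6 came from original position 26.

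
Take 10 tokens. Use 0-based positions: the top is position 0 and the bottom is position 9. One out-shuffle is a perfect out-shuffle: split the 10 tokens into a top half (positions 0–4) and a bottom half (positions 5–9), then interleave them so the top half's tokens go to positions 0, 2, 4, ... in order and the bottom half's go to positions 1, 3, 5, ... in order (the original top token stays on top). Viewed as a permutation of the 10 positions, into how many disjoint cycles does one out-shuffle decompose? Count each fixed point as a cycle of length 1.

4

Trace each unvisited position around until it returns:
(0) (1 2 4 8 7 5) (3 6) (9)
4 cycles in total.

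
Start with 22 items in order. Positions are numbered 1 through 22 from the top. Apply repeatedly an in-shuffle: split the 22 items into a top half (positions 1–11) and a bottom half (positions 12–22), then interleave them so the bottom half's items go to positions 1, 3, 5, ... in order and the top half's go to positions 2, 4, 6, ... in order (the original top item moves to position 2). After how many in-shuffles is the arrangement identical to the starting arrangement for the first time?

The in-shuffle permutes the 22 positions with cycle lengths [11, 11].
Every item is home exactly when every cycle has completed a whole number of laps, i.e. after lcm(11) = 11 in-shuffles.

11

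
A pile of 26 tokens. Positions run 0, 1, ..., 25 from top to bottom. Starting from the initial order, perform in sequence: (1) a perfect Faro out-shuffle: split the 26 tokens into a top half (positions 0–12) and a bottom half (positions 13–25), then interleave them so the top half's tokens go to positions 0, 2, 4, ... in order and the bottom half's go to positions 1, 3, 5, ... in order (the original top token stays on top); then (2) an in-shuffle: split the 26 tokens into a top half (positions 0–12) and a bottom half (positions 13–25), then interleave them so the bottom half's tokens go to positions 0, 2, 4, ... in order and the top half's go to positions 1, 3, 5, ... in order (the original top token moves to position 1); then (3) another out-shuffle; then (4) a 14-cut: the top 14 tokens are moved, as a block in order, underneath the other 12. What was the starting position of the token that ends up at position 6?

9

Undo the operations in reverse order, starting from position 6:
  undo op 4 (cut 14): 6 ← 20
  undo op 3 (out-shuffle, from top half): 20 ← 10
  undo op 2 (in-shuffle, from bottom half): 10 ← 18
  undo op 1 (out-shuffle, from top half): 18 ← 9
So the token at position 6 came from original position 9.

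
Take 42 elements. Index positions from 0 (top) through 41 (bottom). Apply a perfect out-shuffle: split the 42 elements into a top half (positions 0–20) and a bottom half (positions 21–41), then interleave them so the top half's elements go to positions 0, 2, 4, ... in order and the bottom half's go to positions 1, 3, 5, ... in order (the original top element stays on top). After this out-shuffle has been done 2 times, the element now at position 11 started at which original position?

Work backwards from position 11, undoing one out-shuffle at a time:
11 ← 26 ← 13
So the element now at position 11 started at position 13.

13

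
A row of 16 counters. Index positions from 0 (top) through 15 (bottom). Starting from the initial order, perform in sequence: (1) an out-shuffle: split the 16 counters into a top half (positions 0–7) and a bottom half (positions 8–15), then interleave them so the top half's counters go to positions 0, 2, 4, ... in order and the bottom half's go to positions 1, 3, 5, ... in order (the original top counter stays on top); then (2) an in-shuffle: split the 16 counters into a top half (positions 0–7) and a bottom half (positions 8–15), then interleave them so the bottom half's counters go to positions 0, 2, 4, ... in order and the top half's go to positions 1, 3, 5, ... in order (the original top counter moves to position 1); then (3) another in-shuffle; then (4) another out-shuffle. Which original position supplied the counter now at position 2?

4

Undo the operations in reverse order, starting from position 2:
  undo op 4 (out-shuffle, from top half): 2 ← 1
  undo op 3 (in-shuffle, from top half): 1 ← 0
  undo op 2 (in-shuffle, from bottom half): 0 ← 8
  undo op 1 (out-shuffle, from top half): 8 ← 4
So the counter at position 2 came from original position 4.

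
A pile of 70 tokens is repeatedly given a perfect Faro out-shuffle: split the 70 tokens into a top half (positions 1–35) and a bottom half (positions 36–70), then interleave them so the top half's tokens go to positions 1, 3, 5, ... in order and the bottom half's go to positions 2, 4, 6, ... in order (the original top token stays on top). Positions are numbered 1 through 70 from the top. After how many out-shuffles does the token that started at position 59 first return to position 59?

22

Follow position 59 under repeated out-shuffles:
59 → 48 → 26 → 51 → 32 → 63 → 56 → 42 → ... → 59 (length 22)
It first returns after 22 out-shuffles.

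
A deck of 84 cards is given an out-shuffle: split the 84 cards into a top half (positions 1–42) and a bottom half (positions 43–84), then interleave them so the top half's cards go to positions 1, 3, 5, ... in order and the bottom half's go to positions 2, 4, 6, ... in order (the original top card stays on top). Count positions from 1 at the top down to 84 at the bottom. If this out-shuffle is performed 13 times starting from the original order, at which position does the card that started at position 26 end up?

Track position through each out-shuffle: 26 → 51 → 18 → 35 → 69 → ... (continuing for 13 shuffles total) → 40.

40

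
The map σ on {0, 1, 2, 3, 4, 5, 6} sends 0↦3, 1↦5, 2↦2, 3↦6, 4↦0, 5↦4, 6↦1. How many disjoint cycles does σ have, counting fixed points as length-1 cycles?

2

Cycle decomposition: (0 3 6 1 5 4) (2).
2 cycles.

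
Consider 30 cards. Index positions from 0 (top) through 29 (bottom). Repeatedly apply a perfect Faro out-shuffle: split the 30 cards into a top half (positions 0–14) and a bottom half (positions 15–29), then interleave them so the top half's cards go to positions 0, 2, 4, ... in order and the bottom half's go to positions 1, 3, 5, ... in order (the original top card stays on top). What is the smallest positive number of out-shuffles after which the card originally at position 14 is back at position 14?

28

Follow position 14 under repeated out-shuffles:
14 → 28 → 27 → 25 → 21 → 13 → 26 → 23 → ... → 14 (length 28)
It first returns after 28 out-shuffles.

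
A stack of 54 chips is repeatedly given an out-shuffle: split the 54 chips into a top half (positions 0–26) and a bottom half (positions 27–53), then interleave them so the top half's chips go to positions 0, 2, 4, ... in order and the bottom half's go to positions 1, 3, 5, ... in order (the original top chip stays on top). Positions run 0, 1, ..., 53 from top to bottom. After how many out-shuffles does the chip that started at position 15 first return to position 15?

52

Follow position 15 under repeated out-shuffles:
15 → 30 → 7 → 14 → 28 → 3 → 6 → 12 → ... → 15 (length 52)
It first returns after 52 out-shuffles.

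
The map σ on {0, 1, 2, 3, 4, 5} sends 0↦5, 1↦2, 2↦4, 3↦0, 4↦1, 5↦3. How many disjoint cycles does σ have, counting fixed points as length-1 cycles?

2

Cycle decomposition: (0 5 3) (1 2 4).
2 cycles.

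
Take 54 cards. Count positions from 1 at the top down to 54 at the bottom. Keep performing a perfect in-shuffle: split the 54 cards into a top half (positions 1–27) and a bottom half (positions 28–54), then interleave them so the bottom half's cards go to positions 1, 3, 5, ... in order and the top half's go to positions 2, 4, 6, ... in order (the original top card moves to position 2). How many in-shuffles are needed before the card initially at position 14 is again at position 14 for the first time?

Follow position 14 under repeated in-shuffles:
14 → 28 → 1 → 2 → 4 → 8 → 16 → 32 → 9 → 18 → 36 → 17 → 34 → 13 → 26 → 52 → 49 → 43 → 31 → 7 → 14
It first returns after 20 in-shuffles.

20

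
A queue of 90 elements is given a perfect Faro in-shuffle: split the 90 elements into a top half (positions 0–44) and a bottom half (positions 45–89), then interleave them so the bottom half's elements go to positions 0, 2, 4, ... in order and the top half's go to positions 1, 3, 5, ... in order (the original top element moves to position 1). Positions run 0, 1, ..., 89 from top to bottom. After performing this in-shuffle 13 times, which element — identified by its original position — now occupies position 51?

25

Work backwards from position 51, undoing one in-shuffle at a time:
51 ← 25 ← 12 ← 51 ← 25 ← ... ← 25 (13 steps).
So the element now at position 51 started at position 25.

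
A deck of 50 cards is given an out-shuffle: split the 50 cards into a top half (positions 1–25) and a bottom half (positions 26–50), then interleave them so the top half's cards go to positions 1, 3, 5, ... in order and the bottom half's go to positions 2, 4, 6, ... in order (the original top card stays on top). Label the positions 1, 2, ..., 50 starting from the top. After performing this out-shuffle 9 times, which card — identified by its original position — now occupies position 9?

37

Work backwards from position 9, undoing one out-shuffle at a time:
9 ← 5 ← 3 ← 2 ← 26 ← 38 ← 44 ← 47 ← 24 ← 37
So the card now at position 9 started at position 37.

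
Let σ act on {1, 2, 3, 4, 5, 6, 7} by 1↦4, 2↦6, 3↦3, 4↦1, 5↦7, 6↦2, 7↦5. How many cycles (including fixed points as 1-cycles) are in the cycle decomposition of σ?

4

Cycle decomposition: (1 4) (2 6) (3) (5 7).
4 cycles.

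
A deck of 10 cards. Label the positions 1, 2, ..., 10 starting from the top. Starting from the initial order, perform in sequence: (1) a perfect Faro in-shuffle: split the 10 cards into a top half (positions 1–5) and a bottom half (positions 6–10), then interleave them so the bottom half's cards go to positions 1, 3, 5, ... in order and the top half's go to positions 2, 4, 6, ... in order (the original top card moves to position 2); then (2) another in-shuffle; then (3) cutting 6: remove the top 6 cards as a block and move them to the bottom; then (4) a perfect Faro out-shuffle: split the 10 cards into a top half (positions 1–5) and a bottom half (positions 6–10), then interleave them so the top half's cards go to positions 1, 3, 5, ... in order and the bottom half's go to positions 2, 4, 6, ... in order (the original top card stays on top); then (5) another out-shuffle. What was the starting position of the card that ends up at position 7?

Undo the operations in reverse order, starting from position 7:
  undo op 5 (out-shuffle, from top half): 7 ← 4
  undo op 4 (out-shuffle, from bottom half): 4 ← 7
  undo op 3 (cut 6): 7 ← 3
  undo op 2 (in-shuffle, from bottom half): 3 ← 7
  undo op 1 (in-shuffle, from bottom half): 7 ← 9
So the card at position 7 came from original position 9.

9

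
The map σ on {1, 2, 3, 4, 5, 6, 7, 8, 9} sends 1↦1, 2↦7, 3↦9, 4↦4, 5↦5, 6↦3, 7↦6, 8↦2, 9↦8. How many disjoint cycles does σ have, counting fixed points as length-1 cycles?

Cycle decomposition: (1) (2 7 6 3 9 8) (4) (5).
4 cycles.

4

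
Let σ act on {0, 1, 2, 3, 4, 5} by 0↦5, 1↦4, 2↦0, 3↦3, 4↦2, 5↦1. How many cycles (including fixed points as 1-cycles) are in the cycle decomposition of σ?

Cycle decomposition: (0 5 1 4 2) (3).
2 cycles.

2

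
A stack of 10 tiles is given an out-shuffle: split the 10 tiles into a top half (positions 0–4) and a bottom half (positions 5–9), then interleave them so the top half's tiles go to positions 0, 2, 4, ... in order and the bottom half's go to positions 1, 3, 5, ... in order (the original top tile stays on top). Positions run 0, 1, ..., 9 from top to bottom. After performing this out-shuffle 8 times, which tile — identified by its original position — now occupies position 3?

3

Work backwards from position 3, undoing one out-shuffle at a time:
3 ← 6 ← 3 ← 6 ← 3 ← 6 ← 3 ← 6 ← 3
So the tile now at position 3 started at position 3.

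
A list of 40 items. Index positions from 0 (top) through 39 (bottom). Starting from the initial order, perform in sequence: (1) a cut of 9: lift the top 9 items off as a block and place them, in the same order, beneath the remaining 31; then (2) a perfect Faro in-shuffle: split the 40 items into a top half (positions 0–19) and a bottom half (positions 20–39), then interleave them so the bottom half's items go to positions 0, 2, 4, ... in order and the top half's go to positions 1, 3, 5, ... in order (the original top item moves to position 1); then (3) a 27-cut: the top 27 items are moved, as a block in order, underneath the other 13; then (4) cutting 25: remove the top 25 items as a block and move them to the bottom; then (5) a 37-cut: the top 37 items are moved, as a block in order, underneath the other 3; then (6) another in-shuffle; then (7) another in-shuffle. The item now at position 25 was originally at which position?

26

Undo the operations in reverse order, starting from position 25:
  undo op 7 (in-shuffle, from top half): 25 ← 12
  undo op 6 (in-shuffle, from bottom half): 12 ← 26
  undo op 5 (cut 37): 26 ← 23
  undo op 4 (cut 25): 23 ← 8
  undo op 3 (cut 27): 8 ← 35
  undo op 2 (in-shuffle, from top half): 35 ← 17
  undo op 1 (cut 9): 17 ← 26
So the item at position 25 came from original position 26.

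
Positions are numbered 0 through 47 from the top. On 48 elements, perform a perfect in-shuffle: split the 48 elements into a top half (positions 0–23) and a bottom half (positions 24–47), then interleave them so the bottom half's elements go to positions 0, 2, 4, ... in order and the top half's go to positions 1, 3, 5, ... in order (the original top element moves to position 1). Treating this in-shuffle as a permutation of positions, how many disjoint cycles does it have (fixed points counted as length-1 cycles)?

4

Trace each unvisited position around until it returns:
(0 1 3 7 15 31 ... len 21) (2 5 11 23 47 46 ... len 21) (6 13 27) (20 41 34)
4 cycles in total.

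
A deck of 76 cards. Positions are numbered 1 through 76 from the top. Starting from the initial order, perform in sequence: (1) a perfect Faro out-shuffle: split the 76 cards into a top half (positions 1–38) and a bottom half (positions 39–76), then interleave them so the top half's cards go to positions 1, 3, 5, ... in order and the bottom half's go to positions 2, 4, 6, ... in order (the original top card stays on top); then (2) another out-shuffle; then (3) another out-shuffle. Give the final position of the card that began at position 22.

Track the card from position 22 forward through each operation:
  after op 1 (out-shuffle): 22 → 43
  after op 2 (out-shuffle): 43 → 10
  after op 3 (out-shuffle): 10 → 19

19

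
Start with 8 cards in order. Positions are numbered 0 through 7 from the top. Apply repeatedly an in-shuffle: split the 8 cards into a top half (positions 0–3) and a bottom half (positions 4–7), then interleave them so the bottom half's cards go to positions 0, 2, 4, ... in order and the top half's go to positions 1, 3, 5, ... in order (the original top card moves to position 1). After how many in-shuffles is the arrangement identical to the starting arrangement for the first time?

The in-shuffle permutes the 8 positions with cycle lengths [2, 6].
Every card is home exactly when every cycle has completed a whole number of laps, i.e. after lcm(2, 6) = 6 in-shuffles.

6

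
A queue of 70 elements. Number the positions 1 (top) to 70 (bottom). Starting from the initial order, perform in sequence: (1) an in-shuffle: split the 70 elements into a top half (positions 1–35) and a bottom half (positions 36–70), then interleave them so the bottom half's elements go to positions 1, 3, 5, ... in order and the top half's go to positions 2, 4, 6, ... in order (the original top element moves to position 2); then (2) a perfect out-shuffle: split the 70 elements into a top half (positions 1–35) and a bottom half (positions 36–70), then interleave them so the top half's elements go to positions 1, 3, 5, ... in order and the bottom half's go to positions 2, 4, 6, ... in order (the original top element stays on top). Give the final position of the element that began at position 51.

61

Track the element from position 51 forward through each operation:
  after op 1 (in-shuffle): 51 → 31
  after op 2 (out-shuffle): 31 → 61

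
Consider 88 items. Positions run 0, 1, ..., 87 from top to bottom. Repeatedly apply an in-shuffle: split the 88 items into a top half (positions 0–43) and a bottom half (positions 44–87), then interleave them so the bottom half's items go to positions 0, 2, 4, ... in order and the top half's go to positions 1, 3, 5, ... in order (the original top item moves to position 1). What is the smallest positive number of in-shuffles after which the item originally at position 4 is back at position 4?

Follow position 4 under repeated in-shuffles:
4 → 9 → 19 → 39 → 79 → 70 → 52 → 16 → 33 → 67 → 46 → 4
It first returns after 11 in-shuffles.

11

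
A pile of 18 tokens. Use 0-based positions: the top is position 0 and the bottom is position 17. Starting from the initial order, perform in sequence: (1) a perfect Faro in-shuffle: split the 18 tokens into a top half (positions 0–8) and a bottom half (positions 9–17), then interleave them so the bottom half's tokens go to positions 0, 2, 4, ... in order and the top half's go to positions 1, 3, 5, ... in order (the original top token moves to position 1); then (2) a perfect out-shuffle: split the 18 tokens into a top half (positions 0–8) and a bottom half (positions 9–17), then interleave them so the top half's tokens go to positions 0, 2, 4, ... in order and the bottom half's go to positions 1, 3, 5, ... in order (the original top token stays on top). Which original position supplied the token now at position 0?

9

Undo the operations in reverse order, starting from position 0:
  undo op 2 (out-shuffle, from top half): 0 ← 0
  undo op 1 (in-shuffle, from bottom half): 0 ← 9
So the token at position 0 came from original position 9.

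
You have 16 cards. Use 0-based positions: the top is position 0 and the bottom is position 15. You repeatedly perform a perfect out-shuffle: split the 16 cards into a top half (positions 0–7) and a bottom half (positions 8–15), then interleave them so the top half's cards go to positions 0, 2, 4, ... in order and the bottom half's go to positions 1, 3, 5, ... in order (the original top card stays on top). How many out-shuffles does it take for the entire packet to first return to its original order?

4

The out-shuffle permutes the 16 positions with cycle lengths [1, 1, 2, 4, 4, 4].
Every card is home exactly when every cycle has completed a whole number of laps, i.e. after lcm(1, 2, 4) = 4 out-shuffles.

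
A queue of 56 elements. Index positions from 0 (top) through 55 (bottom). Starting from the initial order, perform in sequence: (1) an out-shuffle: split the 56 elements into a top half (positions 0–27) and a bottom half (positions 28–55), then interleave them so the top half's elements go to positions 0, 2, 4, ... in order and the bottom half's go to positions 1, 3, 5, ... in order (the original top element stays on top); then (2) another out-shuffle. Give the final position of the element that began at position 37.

Track the element from position 37 forward through each operation:
  after op 1 (out-shuffle): 37 → 19
  after op 2 (out-shuffle): 19 → 38

38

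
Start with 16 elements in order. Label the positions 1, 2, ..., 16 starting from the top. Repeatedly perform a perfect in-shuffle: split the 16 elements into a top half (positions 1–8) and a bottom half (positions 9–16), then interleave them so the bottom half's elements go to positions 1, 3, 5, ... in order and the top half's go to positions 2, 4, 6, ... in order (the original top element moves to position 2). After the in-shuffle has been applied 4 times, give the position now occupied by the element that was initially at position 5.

Track the element's position through each in-shuffle:
5 → 10 → 3 → 6 → 12

12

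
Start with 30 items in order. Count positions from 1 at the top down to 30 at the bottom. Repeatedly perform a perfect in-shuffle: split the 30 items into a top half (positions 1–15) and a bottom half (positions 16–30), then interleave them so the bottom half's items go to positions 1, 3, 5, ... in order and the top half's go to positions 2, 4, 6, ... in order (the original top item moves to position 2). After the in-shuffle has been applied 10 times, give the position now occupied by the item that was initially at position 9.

Track the item's position through each in-shuffle:
9 → 18 → 5 → 10 → 20 → 9 → 18 → 5 → 10 → 20 → 9

9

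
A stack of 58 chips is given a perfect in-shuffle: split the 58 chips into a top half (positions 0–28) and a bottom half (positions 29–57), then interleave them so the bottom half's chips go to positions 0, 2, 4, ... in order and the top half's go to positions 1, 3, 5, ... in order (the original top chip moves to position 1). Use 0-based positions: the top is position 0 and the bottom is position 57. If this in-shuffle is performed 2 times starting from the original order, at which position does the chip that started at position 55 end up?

Track the chip's position through each in-shuffle:
55 → 52 → 46

46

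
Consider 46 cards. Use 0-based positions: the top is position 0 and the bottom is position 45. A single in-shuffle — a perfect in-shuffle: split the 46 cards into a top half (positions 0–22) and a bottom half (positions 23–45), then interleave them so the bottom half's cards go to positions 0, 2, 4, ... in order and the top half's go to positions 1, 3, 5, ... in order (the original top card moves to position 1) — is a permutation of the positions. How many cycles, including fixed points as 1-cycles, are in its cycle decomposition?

2

Trace each unvisited position around until it returns:
(0 1 3 7 15 31 ... len 23) (4 9 19 39 32 18 ... len 23)
2 cycles in total.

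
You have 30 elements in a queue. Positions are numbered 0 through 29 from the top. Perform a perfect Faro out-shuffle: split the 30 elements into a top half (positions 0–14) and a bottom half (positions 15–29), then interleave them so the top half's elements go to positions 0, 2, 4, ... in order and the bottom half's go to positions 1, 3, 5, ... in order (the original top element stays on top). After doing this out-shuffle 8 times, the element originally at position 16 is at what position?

Track the element's position through each out-shuffle:
16 → 3 → 6 → 12 → 24 → 19 → 9 → 18 → 7

7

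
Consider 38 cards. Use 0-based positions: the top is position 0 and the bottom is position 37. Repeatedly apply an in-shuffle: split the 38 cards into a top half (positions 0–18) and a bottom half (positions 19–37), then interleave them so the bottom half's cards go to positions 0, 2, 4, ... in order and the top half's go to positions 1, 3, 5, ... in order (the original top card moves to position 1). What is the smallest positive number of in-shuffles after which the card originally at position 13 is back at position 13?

Follow position 13 under repeated in-shuffles:
13 → 27 → 16 → 33 → 28 → 18 → 37 → 36 → 34 → 30 → 22 → 6 → 13
It first returns after 12 in-shuffles.

12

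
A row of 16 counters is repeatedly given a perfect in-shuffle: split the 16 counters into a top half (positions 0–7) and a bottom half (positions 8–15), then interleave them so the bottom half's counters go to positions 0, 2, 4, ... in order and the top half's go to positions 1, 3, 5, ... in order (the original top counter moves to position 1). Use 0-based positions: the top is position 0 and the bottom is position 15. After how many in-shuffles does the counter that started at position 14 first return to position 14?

Follow position 14 under repeated in-shuffles:
14 → 12 → 8 → 0 → 1 → 3 → 7 → 15 → 14
It first returns after 8 in-shuffles.

8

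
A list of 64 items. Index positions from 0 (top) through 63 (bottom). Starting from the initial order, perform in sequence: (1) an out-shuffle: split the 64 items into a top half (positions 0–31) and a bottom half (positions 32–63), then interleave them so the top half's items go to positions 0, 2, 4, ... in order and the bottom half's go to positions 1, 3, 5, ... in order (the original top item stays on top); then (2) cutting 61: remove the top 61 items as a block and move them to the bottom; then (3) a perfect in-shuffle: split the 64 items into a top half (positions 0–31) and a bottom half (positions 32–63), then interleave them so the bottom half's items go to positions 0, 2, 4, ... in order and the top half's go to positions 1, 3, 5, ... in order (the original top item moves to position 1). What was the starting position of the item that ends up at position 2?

Undo the operations in reverse order, starting from position 2:
  undo op 3 (in-shuffle, from bottom half): 2 ← 33
  undo op 2 (cut 61): 33 ← 30
  undo op 1 (out-shuffle, from top half): 30 ← 15
So the item at position 2 came from original position 15.

15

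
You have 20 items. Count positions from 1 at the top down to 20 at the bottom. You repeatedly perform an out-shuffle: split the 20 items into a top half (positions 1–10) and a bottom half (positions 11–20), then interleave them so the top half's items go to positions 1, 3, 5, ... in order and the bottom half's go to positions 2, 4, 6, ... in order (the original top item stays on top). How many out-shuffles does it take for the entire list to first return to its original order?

The out-shuffle permutes the 20 positions with cycle lengths [1, 1, 18].
Every item is home exactly when every cycle has completed a whole number of laps, i.e. after lcm(1, 18) = 18 out-shuffles.

18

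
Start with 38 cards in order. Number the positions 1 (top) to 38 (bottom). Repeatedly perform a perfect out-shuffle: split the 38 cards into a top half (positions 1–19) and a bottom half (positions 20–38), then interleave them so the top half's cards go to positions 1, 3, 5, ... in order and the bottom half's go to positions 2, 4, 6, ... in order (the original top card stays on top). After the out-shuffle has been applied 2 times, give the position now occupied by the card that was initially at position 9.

33

Track the card's position through each out-shuffle:
9 → 17 → 33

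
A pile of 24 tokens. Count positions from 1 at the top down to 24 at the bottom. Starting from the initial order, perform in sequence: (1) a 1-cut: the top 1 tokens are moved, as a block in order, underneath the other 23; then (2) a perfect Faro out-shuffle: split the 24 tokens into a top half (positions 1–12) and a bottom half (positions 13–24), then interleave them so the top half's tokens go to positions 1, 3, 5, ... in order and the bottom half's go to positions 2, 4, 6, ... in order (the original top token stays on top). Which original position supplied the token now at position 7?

5

Undo the operations in reverse order, starting from position 7:
  undo op 2 (out-shuffle, from top half): 7 ← 4
  undo op 1 (cut 1): 4 ← 5
So the token at position 7 came from original position 5.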